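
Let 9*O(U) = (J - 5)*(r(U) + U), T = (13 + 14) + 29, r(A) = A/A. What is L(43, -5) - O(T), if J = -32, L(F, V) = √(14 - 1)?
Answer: 703/3 + √13 ≈ 237.94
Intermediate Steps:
L(F, V) = √13
r(A) = 1
T = 56 (T = 27 + 29 = 56)
O(U) = -37/9 - 37*U/9 (O(U) = ((-32 - 5)*(1 + U))/9 = (-37*(1 + U))/9 = (-37 - 37*U)/9 = -37/9 - 37*U/9)
L(43, -5) - O(T) = √13 - (-37/9 - 37/9*56) = √13 - (-37/9 - 2072/9) = √13 - 1*(-703/3) = √13 + 703/3 = 703/3 + √13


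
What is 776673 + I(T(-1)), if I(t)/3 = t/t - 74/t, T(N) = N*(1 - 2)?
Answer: 776454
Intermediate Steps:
T(N) = -N (T(N) = N*(-1) = -N)
I(t) = 3 - 222/t (I(t) = 3*(t/t - 74/t) = 3*(1 - 74/t) = 3 - 222/t)
776673 + I(T(-1)) = 776673 + (3 - 222/((-1*(-1)))) = 776673 + (3 - 222/1) = 776673 + (3 - 222*1) = 776673 + (3 - 222) = 776673 - 219 = 776454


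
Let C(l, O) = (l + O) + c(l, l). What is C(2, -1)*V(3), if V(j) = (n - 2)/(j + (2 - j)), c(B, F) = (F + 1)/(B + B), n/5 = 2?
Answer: 7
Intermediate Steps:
n = 10 (n = 5*2 = 10)
c(B, F) = (1 + F)/(2*B) (c(B, F) = (1 + F)/((2*B)) = (1 + F)*(1/(2*B)) = (1 + F)/(2*B))
V(j) = 4 (V(j) = (10 - 2)/(j + (2 - j)) = 8/2 = 8*(½) = 4)
C(l, O) = O + l + (1 + l)/(2*l) (C(l, O) = (l + O) + (1 + l)/(2*l) = (O + l) + (1 + l)/(2*l) = O + l + (1 + l)/(2*l))
C(2, -1)*V(3) = (½ - 1 + 2 + (½)/2)*4 = (½ - 1 + 2 + (½)*(½))*4 = (½ - 1 + 2 + ¼)*4 = (7/4)*4 = 7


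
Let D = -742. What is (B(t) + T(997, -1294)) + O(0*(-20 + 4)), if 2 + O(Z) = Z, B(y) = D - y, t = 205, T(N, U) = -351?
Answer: -1300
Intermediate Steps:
B(y) = -742 - y
O(Z) = -2 + Z
(B(t) + T(997, -1294)) + O(0*(-20 + 4)) = ((-742 - 1*205) - 351) + (-2 + 0*(-20 + 4)) = ((-742 - 205) - 351) + (-2 + 0*(-16)) = (-947 - 351) + (-2 + 0) = -1298 - 2 = -1300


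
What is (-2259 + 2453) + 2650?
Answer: 2844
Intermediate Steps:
(-2259 + 2453) + 2650 = 194 + 2650 = 2844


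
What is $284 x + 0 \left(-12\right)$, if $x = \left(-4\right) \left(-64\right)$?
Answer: $72704$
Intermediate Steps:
$x = 256$
$284 x + 0 \left(-12\right) = 284 \cdot 256 + 0 \left(-12\right) = 72704 + 0 = 72704$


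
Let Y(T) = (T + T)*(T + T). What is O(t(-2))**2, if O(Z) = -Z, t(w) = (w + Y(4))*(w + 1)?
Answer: 3844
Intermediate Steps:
Y(T) = 4*T**2 (Y(T) = (2*T)*(2*T) = 4*T**2)
t(w) = (1 + w)*(64 + w) (t(w) = (w + 4*4**2)*(w + 1) = (w + 4*16)*(1 + w) = (w + 64)*(1 + w) = (64 + w)*(1 + w) = (1 + w)*(64 + w))
O(t(-2))**2 = (-(64 + (-2)**2 + 65*(-2)))**2 = (-(64 + 4 - 130))**2 = (-1*(-62))**2 = 62**2 = 3844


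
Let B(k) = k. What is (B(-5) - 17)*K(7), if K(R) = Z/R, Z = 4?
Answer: -88/7 ≈ -12.571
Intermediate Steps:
K(R) = 4/R
(B(-5) - 17)*K(7) = (-5 - 17)*(4/7) = -88/7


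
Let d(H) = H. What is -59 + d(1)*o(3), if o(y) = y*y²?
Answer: -32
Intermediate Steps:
o(y) = y³
-59 + d(1)*o(3) = -59 + 1*3³ = -59 + 1*27 = -59 + 27 = -32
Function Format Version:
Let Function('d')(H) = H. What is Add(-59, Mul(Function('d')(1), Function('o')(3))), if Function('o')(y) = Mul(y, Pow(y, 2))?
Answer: -32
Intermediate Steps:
Function('o')(y) = Pow(y, 3)
Add(-59, Mul(Function('d')(1), Function('o')(3))) = Add(-59, Mul(1, Pow(3, 3))) = Add(-59, Mul(1, 27)) = Add(-59, 27) = -32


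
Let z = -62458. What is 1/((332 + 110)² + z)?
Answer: 1/132906 ≈ 7.5241e-6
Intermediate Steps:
1/((332 + 110)² + z) = 1/((332 + 110)² - 62458) = 1/(442² - 62458) = 1/(195364 - 62458) = 1/132906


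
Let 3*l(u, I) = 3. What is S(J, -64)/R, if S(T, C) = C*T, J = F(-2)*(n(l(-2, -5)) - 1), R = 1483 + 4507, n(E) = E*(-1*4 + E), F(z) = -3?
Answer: -384/2995 ≈ -0.12821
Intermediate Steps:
l(u, I) = 1 (l(u, I) = (⅓)*3 = 1)
n(E) = E*(-4 + E)
R = 5990
J = 12 (J = -3*(1*(-4 + 1) - 1) = -3*(1*(-3) - 1) = -3*(-3 - 1) = -3*(-4) = 12)
S(J, -64)/R = -64*12/5990 = -768*1/5990 = -384/2995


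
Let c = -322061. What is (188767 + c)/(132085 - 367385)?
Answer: 66647/117650 ≈ 0.56649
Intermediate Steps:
(188767 + c)/(132085 - 367385) = (188767 - 322061)/(132085 - 367385) = -133294/(-235300) = -133294*(-1/235300) = 66647/117650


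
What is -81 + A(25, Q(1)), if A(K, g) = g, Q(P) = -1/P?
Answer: -82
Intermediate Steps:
-81 + A(25, Q(1)) = -81 - 1/1 = -81 - 1*1 = -81 - 1 = -82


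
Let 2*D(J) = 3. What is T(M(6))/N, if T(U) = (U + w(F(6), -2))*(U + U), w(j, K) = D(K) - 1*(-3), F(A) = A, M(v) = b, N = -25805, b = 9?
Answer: -243/25805 ≈ -0.0094168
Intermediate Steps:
M(v) = 9
D(J) = 3/2 (D(J) = (½)*3 = 3/2)
w(j, K) = 9/2 (w(j, K) = 3/2 - 1*(-3) = 3/2 + 3 = 9/2)
T(U) = 2*U*(9/2 + U) (T(U) = (U + 9/2)*(U + U) = (9/2 + U)*(2*U) = 2*U*(9/2 + U))
T(M(6))/N = (9*(9 + 2*9))/(-25805) = (9*(9 + 18))*(-1/25805) = (9*27)*(-1/25805) = 243*(-1/25805) = -243/25805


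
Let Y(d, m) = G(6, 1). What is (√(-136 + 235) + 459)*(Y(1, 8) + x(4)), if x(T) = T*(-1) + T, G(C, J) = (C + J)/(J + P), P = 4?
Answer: 3213/5 + 21*√11/5 ≈ 656.53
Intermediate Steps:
G(C, J) = (C + J)/(4 + J) (G(C, J) = (C + J)/(J + 4) = (C + J)/(4 + J))
Y(d, m) = 7/5 (Y(d, m) = (6 + 1)/(4 + 1) = 7/5)
x(T) = 0 (x(T) = -T + T = 0)
(√(-136 + 235) + 459)*(Y(1, 8) + x(4)) = (√(-136 + 235) + 459)*(7/5 + 0) = (√99 + 459)*(7/5) = (3*√11 + 459)*(7/5) = (459 + 3*√11)*(7/5) = 3213/5 + 21*√11/5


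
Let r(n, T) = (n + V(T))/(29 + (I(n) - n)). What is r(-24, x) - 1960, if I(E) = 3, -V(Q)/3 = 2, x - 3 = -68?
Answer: -54895/28 ≈ -1960.5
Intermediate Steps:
x = -65 (x = 3 - 68 = -65)
V(Q) = -6 (V(Q) = -3*2 = -6)
r(n, T) = (-6 + n)/(32 - n) (r(n, T) = (n - 6)/(29 + (3 - n)) = (-6 + n)/(32 - n))
r(-24, x) - 1960 = (-6 - 24)/(32 - 1*(-24)) - 1960 = -30/(32 + 24) - 1960 = -30/56 - 1960 = (1/56)*(-30) - 1960 = -15/28 - 1960 = -54895/28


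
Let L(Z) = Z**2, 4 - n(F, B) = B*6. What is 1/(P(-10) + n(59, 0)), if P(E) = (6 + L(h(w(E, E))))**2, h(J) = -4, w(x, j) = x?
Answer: 1/488 ≈ 0.0020492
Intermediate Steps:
n(F, B) = 4 - 6*B (n(F, B) = 4 - B*6 = 4 - 6*B)
P(E) = 484 (P(E) = (6 + (-4)**2)**2 = (6 + 16)**2 = 22**2 = 484)
1/(P(-10) + n(59, 0)) = 1/(484 + (4 - 6*0)) = 1/(484 + (4 + 0)) = 1/(484 + 4) = 1/488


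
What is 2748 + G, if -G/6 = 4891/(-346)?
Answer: 490077/173 ≈ 2832.8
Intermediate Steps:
G = 14673/173 (G = -29346/(-346) = -29346*(-1)/346 = -6*(-4891/346) = 14673/173 ≈ 84.815)
2748 + G = 2748 + 14673/173 = 490077/173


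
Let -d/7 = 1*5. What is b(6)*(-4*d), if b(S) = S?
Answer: 840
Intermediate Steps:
d = -35 (d = -7*5 = -35)
b(6)*(-4*d) = 6*(-4*(-35)) = 6*140 = 840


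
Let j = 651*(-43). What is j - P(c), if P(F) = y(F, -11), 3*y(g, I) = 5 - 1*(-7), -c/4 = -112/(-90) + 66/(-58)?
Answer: -27997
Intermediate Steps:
j = -27993
c = -556/1305 (c = -4*(-112/(-90) + 66/(-58)) = -4*(-112*(-1/90) + 66*(-1/58)) = -4*(56/45 - 33/29) = -4*139/1305 = -556/1305 ≈ -0.42605)
y(g, I) = 4 (y(g, I) = (5 - 1*(-7))/3 = (5 + 7)/3 = (⅓)*12 = 4)
P(F) = 4
j - P(c) = -27993 - 1*4 = -27993 - 4 = -27997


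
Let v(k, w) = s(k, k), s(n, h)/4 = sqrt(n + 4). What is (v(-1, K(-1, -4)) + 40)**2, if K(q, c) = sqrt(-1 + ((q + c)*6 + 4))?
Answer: 1648 + 320*sqrt(3) ≈ 2202.3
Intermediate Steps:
K(q, c) = sqrt(3 + 6*c + 6*q) (K(q, c) = sqrt(-1 + ((c + q)*6 + 4)) = sqrt(-1 + ((6*c + 6*q) + 4)) = sqrt(-1 + (4 + 6*c + 6*q)) = sqrt(3 + 6*c + 6*q))
s(n, h) = 4*sqrt(4 + n) (s(n, h) = 4*sqrt(n + 4) = 4*sqrt(4 + n))
v(k, w) = 4*sqrt(4 + k)
(v(-1, K(-1, -4)) + 40)**2 = (4*sqrt(4 - 1) + 40)**2 = (4*sqrt(3) + 40)**2 = (40 + 4*sqrt(3))**2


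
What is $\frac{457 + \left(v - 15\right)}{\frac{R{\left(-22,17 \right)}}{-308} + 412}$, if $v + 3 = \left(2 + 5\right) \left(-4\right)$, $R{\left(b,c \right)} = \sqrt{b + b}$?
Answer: $\frac{121693264}{121989355} + \frac{1918 i \sqrt{11}}{121989355} \approx 0.99757 + 5.2146 \cdot 10^{-5} i$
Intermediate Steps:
$R{\left(b,c \right)} = \sqrt{2} \sqrt{b}$ ($R{\left(b,c \right)} = \sqrt{2 b} = \sqrt{2} \sqrt{b}$)
$v = -31$ ($v = -3 + \left(2 + 5\right) \left(-4\right) = -3 + 7 \left(-4\right) = -3 - 28 = -31$)
$\frac{457 + \left(v - 15\right)}{\frac{R{\left(-22,17 \right)}}{-308} + 412} = \frac{457 - 46}{\frac{\sqrt{2} \sqrt{-22}}{-308} + 412} = \frac{457 - 46}{\sqrt{2} i \sqrt{22} \left(- \frac{1}{308}\right) + 412} = \frac{411}{2 i \sqrt{11} \left(- \frac{1}{308}\right) + 412} = \frac{411}{- \frac{i \sqrt{11}}{154} + 412} = \frac{411}{412 - \frac{i \sqrt{11}}{154}}$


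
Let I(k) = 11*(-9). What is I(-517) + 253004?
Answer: 252905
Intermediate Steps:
I(k) = -99
I(-517) + 253004 = -99 + 253004 = 252905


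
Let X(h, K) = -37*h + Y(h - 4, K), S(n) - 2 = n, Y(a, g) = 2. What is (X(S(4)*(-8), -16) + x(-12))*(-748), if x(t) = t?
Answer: -1320968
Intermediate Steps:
S(n) = 2 + n
X(h, K) = 2 - 37*h (X(h, K) = -37*h + 2 = 2 - 37*h)
(X(S(4)*(-8), -16) + x(-12))*(-748) = ((2 - 37*(2 + 4)*(-8)) - 12)*(-748) = ((2 - 222*(-8)) - 12)*(-748) = ((2 - 37*(-48)) - 12)*(-748) = ((2 + 1776) - 12)*(-748) = (1778 - 12)*(-748) = 1766*(-748) = -1320968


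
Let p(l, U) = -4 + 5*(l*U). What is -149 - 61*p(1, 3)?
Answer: -820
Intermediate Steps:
p(l, U) = -4 + 5*U*l (p(l, U) = -4 + 5*(U*l) = -4 + 5*U*l)
-149 - 61*p(1, 3) = -149 - 61*(-4 + 5*3*1) = -149 - 61*(-4 + 15) = -149 - 61*11 = -149 - 671 = -820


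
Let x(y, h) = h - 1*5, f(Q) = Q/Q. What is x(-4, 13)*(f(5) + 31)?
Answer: 256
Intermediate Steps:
f(Q) = 1
x(y, h) = -5 + h (x(y, h) = h - 5 = -5 + h)
x(-4, 13)*(f(5) + 31) = (-5 + 13)*(1 + 31) = 8*32 = 256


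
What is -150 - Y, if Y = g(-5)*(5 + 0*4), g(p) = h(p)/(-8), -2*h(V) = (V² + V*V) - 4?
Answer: -1315/8 ≈ -164.38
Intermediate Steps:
h(V) = 2 - V² (h(V) = -((V² + V*V) - 4)/2 = -((V² + V²) - 4)/2 = -(2*V² - 4)/2 = -(-4 + 2*V²)/2 = 2 - V²)
g(p) = -¼ + p²/8 (g(p) = (2 - p²)/(-8) = (2 - p²)*(-⅛) = -¼ + p²/8)
Y = 115/8 (Y = (-¼ + (⅛)*(-5)²)*(5 + 0*4) = (-¼ + (⅛)*25)*(5 + 0) = (-¼ + 25/8)*5 = (23/8)*5 = 115/8 ≈ 14.375)
-150 - Y = -150 - 1*115/8 = -150 - 115/8 = -1315/8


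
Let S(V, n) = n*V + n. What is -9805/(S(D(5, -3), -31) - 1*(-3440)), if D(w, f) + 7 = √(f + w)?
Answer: -17776465/6572977 - 303955*√2/13145954 ≈ -2.7372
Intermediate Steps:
D(w, f) = -7 + √(f + w)
S(V, n) = n + V*n (S(V, n) = V*n + n = n + V*n)
-9805/(S(D(5, -3), -31) - 1*(-3440)) = -9805/(-31*(1 + (-7 + √(-3 + 5))) - 1*(-3440)) = -9805/(-31*(1 + (-7 + √2)) + 3440) = -9805/(-31*(-6 + √2) + 3440) = -9805/((186 - 31*√2) + 3440) = -9805/(3626 - 31*√2)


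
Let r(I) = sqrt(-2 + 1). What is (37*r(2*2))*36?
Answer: 1332*I ≈ 1332.0*I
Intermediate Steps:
r(I) = I (r(I) = sqrt(-1) = I)
(37*r(2*2))*36 = (37*I)*36 = 1332*I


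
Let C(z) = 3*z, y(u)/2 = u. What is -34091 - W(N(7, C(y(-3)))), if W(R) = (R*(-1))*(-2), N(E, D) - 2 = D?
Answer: -34059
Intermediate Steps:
y(u) = 2*u
N(E, D) = 2 + D
W(R) = 2*R (W(R) = -R*(-2) = 2*R)
-34091 - W(N(7, C(y(-3)))) = -34091 - 2*(2 + 3*(2*(-3))) = -34091 - 2*(2 + 3*(-6)) = -34091 - 2*(2 - 18) = -34091 - 2*(-16) = -34091 - 1*(-32) = -34091 + 32 = -34059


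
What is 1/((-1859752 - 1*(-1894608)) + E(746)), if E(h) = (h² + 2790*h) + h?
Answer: 1/2673458 ≈ 3.7405e-7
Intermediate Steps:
E(h) = h² + 2791*h
1/((-1859752 - 1*(-1894608)) + E(746)) = 1/((-1859752 - 1*(-1894608)) + 746*(2791 + 746)) = 1/((-1859752 + 1894608) + 746*3537) = 1/(34856 + 2638602) = 1/2673458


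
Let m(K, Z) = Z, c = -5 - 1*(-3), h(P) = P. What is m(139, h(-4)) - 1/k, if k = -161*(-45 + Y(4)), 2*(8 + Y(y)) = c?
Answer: -34777/8694 ≈ -4.0001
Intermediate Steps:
c = -2 (c = -5 + 3 = -2)
Y(y) = -9 (Y(y) = -8 + (½)*(-2) = -8 - 1 = -9)
k = 8694 (k = -161*(-45 - 9) = -161*(-54) = 8694)
m(139, h(-4)) - 1/k = -4 - 1/8694 = -34777/8694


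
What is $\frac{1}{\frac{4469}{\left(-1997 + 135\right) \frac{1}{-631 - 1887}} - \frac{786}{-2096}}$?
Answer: $\frac{7448}{45014561} \approx 0.00016546$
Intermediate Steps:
$\frac{1}{\frac{4469}{\left(-1997 + 135\right) \frac{1}{-631 - 1887}} - \frac{786}{-2096}} = \frac{1}{\frac{4469}{\left(-1862\right) \frac{1}{-2518}} - - \frac{3}{8}} = \frac{1}{\frac{4469}{\left(-1862\right) \left(- \frac{1}{2518}\right)} + \frac{3}{8}} = \frac{1}{\frac{4469}{\frac{931}{1259}} + \frac{3}{8}} = \frac{1}{4469 \cdot \frac{1259}{931} + \frac{3}{8}} = \frac{1}{\frac{5626471}{931} + \frac{3}{8}} = \frac{1}{\frac{45014561}{7448}} = \frac{7448}{45014561}$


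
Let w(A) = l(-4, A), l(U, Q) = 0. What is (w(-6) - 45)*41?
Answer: -1845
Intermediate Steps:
w(A) = 0
(w(-6) - 45)*41 = (0 - 45)*41 = -45*41 = -1845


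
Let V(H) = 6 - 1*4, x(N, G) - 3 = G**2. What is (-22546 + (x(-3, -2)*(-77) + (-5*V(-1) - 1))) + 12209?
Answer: -10887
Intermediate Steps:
x(N, G) = 3 + G**2
V(H) = 2 (V(H) = 6 - 4 = 2)
(-22546 + (x(-3, -2)*(-77) + (-5*V(-1) - 1))) + 12209 = (-22546 + ((3 + (-2)**2)*(-77) + (-5*2 - 1))) + 12209 = (-22546 + ((3 + 4)*(-77) + (-10 - 1))) + 12209 = (-22546 + (7*(-77) - 11)) + 12209 = (-22546 + (-539 - 11)) + 12209 = (-22546 - 550) + 12209 = -23096 + 12209 = -10887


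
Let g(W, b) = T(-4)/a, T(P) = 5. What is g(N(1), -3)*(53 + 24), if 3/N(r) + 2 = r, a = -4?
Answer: -385/4 ≈ -96.250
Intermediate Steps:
N(r) = 3/(-2 + r)
g(W, b) = -5/4 (g(W, b) = 5/(-4) = 5*(-¼) = -5/4)
g(N(1), -3)*(53 + 24) = -5*(53 + 24)/4 = -5/4*77 = -385/4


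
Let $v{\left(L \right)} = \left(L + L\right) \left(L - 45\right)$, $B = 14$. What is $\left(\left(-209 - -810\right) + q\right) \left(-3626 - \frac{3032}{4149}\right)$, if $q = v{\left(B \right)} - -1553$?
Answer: $- \frac{19350835516}{4149} \approx -4.664 \cdot 10^{6}$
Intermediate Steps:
$v{\left(L \right)} = 2 L \left(-45 + L\right)$
$q = 685$ ($q = 2 \cdot 14 \left(-45 + 14\right) - -1553 = 2 \cdot 14 \left(-31\right) + 1553 = -868 + 1553 = 685$)
$\left(\left(-209 - -810\right) + q\right) \left(-3626 - \frac{3032}{4149}\right) = \left(\left(-209 - -810\right) + 685\right) \left(-3626 - \frac{3032}{4149}\right) = \left(\left(-209 + 810\right) + 685\right) \left(-3626 - \frac{3032}{4149}\right) = \left(601 + 685\right) \left(-3626 - \frac{3032}{4149}\right) = 1286 \left(- \frac{15047306}{4149}\right) = - \frac{19350835516}{4149}$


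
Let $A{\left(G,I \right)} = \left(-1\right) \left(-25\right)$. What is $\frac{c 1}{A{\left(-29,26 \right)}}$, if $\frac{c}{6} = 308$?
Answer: $\frac{1848}{25} \approx 73.92$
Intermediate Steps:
$c = 1848$ ($c = 6 \cdot 308 = 1848$)
$A{\left(G,I \right)} = 25$
$\frac{c 1}{A{\left(-29,26 \right)}} = \frac{1848 \cdot 1}{25} = 1848 \cdot \frac{1}{25} = \frac{1848}{25}$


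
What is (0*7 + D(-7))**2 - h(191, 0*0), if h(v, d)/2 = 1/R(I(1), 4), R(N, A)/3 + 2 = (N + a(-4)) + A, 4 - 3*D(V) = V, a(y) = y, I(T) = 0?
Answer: 124/9 ≈ 13.778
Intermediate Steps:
D(V) = 4/3 - V/3
R(N, A) = -18 + 3*A + 3*N (R(N, A) = -6 + 3*((N - 4) + A) = -6 + 3*((-4 + N) + A) = -6 + 3*(-4 + A + N) = -6 + (-12 + 3*A + 3*N) = -18 + 3*A + 3*N)
h(v, d) = -1/3 (h(v, d) = 2/(-18 + 3*4 + 3*0) = 2/(-18 + 12 + 0) = 2/(-6) = 2*(-1/6) = -1/3)
(0*7 + D(-7))**2 - h(191, 0*0) = (0*7 + (4/3 - 1/3*(-7)))**2 - 1*(-1/3) = (0 + (4/3 + 7/3))**2 + 1/3 = (0 + 11/3)**2 + 1/3 = (11/3)**2 + 1/3 = 121/9 + 1/3 = 124/9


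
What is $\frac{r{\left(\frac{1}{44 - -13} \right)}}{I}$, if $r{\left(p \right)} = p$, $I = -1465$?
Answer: $- \frac{1}{83505} \approx -1.1975 \cdot 10^{-5}$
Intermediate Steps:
$\frac{r{\left(\frac{1}{44 - -13} \right)}}{I} = \frac{1}{\left(44 - -13\right) \left(-1465\right)} = \frac{1}{44 + \left(-33 + 46\right)} \left(- \frac{1}{1465}\right) = \frac{1}{44 + 13} \left(- \frac{1}{1465}\right) = \frac{1}{57} \left(- \frac{1}{1465}\right) = - \frac{1}{83505}$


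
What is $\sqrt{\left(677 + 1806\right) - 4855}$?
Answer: $2 i \sqrt{593} \approx 48.703 i$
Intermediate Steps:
$\sqrt{\left(677 + 1806\right) - 4855} = \sqrt{2483 - 4855} = \sqrt{-2372} = 2 i \sqrt{593}$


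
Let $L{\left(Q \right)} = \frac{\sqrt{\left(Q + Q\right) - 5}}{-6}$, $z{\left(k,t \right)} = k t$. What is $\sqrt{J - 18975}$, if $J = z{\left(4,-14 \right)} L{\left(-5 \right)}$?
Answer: $\frac{\sqrt{-170775 + 84 i \sqrt{15}}}{3} \approx 0.13121 + 137.75 i$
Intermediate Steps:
$L{\left(Q \right)} = - \frac{\sqrt{-5 + 2 Q}}{6}$ ($L{\left(Q \right)} = \sqrt{2 Q - 5} \left(- \frac{1}{6}\right) = \sqrt{-5 + 2 Q} \left(- \frac{1}{6}\right) = - \frac{\sqrt{-5 + 2 Q}}{6}$)
$J = \frac{28 i \sqrt{15}}{3}$ ($J = 4 \left(-14\right) \left(- \frac{\sqrt{-5 + 2 \left(-5\right)}}{6}\right) = - 56 \left(- \frac{\sqrt{-5 - 10}}{6}\right) = - 56 \left(- \frac{\sqrt{-15}}{6}\right) = - 56 \left(- \frac{i \sqrt{15}}{6}\right) = \frac{28 i \sqrt{15}}{3} \approx 36.148 i$)
$\sqrt{J - 18975} = \sqrt{\frac{28 i \sqrt{15}}{3} - 18975} = \sqrt{-18975 + \frac{28 i \sqrt{15}}{3}}$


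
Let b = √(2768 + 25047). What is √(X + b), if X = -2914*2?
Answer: √(-5828 + √27815) ≈ 75.241*I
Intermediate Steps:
X = -5828
b = √27815 ≈ 166.78
√(X + b) = √(-5828 + √27815)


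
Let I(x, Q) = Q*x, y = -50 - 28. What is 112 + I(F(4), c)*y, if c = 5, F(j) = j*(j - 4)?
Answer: 112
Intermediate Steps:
F(j) = j*(-4 + j)
y = -78
112 + I(F(4), c)*y = 112 + (5*(4*(-4 + 4)))*(-78) = 112 + (5*(4*0))*(-78) = 112 + (5*0)*(-78) = 112 + 0*(-78) = 112 + 0 = 112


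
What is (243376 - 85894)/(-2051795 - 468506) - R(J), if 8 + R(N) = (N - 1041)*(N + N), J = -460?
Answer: -3480314051994/2520301 ≈ -1.3809e+6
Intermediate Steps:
R(N) = -8 + 2*N*(-1041 + N) (R(N) = -8 + (N - 1041)*(N + N) = -8 + (-1041 + N)*(2*N) = -8 + 2*N*(-1041 + N))
(243376 - 85894)/(-2051795 - 468506) - R(J) = (243376 - 85894)/(-2051795 - 468506) - (-8 - 2082*(-460) + 2*(-460)²) = 157482/(-2520301) - (-8 + 957720 + 2*211600) = 157482*(-1/2520301) - (-8 + 957720 + 423200) = -157482/2520301 - 1*1380912 = -157482/2520301 - 1380912 = -3480314051994/2520301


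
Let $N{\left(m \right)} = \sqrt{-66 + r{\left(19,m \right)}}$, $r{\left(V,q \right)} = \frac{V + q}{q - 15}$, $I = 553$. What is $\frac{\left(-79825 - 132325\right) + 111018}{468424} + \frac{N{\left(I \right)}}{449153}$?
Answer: $- \frac{25283}{117106} + \frac{2 i \sqrt{1174723}}{120822157} \approx -0.2159 + 1.7941 \cdot 10^{-5} i$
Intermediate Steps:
$r{\left(V,q \right)} = \frac{V + q}{-15 + q}$
$N{\left(m \right)} = \sqrt{-66 + \frac{19 + m}{-15 + m}}$
$\frac{\left(-79825 - 132325\right) + 111018}{468424} + \frac{N{\left(I \right)}}{449153} = \frac{\left(-79825 - 132325\right) + 111018}{468424} + \frac{\sqrt{\frac{1009 - 35945}{-15 + 553}}}{449153} = \left(-212150 + 111018\right) \frac{1}{468424} + \sqrt{\frac{1009 - 35945}{538}} \cdot \frac{1}{449153} = \left(-101132\right) \frac{1}{468424} + \sqrt{\frac{1}{538} \left(-34936\right)} \frac{1}{449153} = - \frac{25283}{117106} + \sqrt{- \frac{17468}{269}} \cdot \frac{1}{449153} = - \frac{25283}{117106} + \frac{2 i \sqrt{1174723}}{269} \cdot \frac{1}{449153} = - \frac{25283}{117106} + \frac{2 i \sqrt{1174723}}{120822157}$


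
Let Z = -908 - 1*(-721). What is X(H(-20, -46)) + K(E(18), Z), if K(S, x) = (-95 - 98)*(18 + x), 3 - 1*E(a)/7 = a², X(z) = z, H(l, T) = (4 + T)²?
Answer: 34381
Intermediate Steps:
Z = -187 (Z = -908 + 721 = -187)
E(a) = 21 - 7*a²
K(S, x) = -3474 - 193*x (K(S, x) = -193*(18 + x) = -3474 - 193*x)
X(H(-20, -46)) + K(E(18), Z) = (4 - 46)² + (-3474 - 193*(-187)) = (-42)² + (-3474 + 36091) = 1764 + 32617 = 34381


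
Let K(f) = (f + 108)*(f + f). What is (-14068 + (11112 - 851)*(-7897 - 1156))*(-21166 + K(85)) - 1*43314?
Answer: -1081807998558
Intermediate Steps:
K(f) = 2*f*(108 + f) (K(f) = (108 + f)*(2*f) = 2*f*(108 + f))
(-14068 + (11112 - 851)*(-7897 - 1156))*(-21166 + K(85)) - 1*43314 = (-14068 + (11112 - 851)*(-7897 - 1156))*(-21166 + 2*85*(108 + 85)) - 1*43314 = (-14068 + 10261*(-9053))*(-21166 + 2*85*193) - 43314 = (-14068 - 92892833)*(-21166 + 32810) - 43314 = -92906901*11644 - 43314 = -1081807955244 - 43314 = -1081807998558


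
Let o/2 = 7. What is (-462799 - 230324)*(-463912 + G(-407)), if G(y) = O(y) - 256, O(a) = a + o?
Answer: 321997914003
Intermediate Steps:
o = 14 (o = 2*7 = 14)
O(a) = 14 + a (O(a) = a + 14 = 14 + a)
G(y) = -242 + y (G(y) = (14 + y) - 256 = -242 + y)
(-462799 - 230324)*(-463912 + G(-407)) = (-462799 - 230324)*(-463912 + (-242 - 407)) = -693123*(-463912 - 649) = -693123*(-464561) = 321997914003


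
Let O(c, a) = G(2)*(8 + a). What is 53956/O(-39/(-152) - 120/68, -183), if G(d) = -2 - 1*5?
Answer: 7708/175 ≈ 44.046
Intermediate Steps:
G(d) = -7 (G(d) = -2 - 5 = -7)
O(c, a) = -56 - 7*a (O(c, a) = -7*(8 + a) = -56 - 7*a)
53956/O(-39/(-152) - 120/68, -183) = 53956/(-56 - 7*(-183)) = 53956/(-56 + 1281) = 53956/1225 = 53956*(1/1225) = 7708/175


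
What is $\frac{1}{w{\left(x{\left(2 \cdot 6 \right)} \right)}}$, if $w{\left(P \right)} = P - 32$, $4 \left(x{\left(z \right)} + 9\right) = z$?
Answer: $- \frac{1}{38} \approx -0.026316$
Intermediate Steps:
$x{\left(z \right)} = -9 + \frac{z}{4}$
$w{\left(P \right)} = -32 + P$ ($w{\left(P \right)} = P - 32 = -32 + P$)
$\frac{1}{w{\left(x{\left(2 \cdot 6 \right)} \right)}} = \frac{1}{-32 - \left(9 - \frac{2 \cdot 6}{4}\right)} = \frac{1}{-32 + \left(-9 + \frac{1}{4} \cdot 12\right)} = \frac{1}{-32 + \left(-9 + 3\right)} = \frac{1}{-32 - 6} = \frac{1}{-38} = - \frac{1}{38}$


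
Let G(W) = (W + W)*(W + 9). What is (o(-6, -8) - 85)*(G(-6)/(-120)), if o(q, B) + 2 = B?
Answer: -57/2 ≈ -28.500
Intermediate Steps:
o(q, B) = -2 + B
G(W) = 2*W*(9 + W) (G(W) = (2*W)*(9 + W) = 2*W*(9 + W))
(o(-6, -8) - 85)*(G(-6)/(-120)) = ((-2 - 8) - 85)*((2*(-6)*(9 - 6))/(-120)) = (-10 - 85)*((2*(-6)*3)*(-1/120)) = -(-3420)*(-1)/120 = -95*3/10 = -57/2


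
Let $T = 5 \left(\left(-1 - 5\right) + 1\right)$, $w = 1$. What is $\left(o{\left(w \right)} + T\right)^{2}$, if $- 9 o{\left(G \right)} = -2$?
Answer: $\frac{49729}{81} \approx 613.94$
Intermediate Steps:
$o{\left(G \right)} = \frac{2}{9}$ ($o{\left(G \right)} = \left(- \frac{1}{9}\right) \left(-2\right) = \frac{2}{9}$)
$T = -25$ ($T = 5 \left(\left(-1 - 5\right) + 1\right) = 5 \left(-6 + 1\right) = 5 \left(-5\right) = -25$)
$\left(o{\left(w \right)} + T\right)^{2} = \left(\frac{2}{9} - 25\right)^{2} = \left(- \frac{223}{9}\right)^{2} = \frac{49729}{81}$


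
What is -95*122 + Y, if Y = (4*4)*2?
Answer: -11558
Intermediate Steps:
Y = 32 (Y = 16*2 = 32)
-95*122 + Y = -95*122 + 32 = -11590 + 32 = -11558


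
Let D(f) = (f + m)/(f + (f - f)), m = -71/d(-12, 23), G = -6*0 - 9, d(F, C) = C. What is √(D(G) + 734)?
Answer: 2*√875242/69 ≈ 27.117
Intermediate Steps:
G = -9 (G = 0 - 9 = -9)
m = -71/23 ≈ -3.0870
D(f) = (-71/23 + f)/f (D(f) = (f - 71/23)/(f + (f - f)) = (-71/23 + f)/(f + 0) = (-71/23 + f)/f)
√(D(G) + 734) = √((-71/23 - 9)/(-9) + 734) = √(-⅑*(-278/23) + 734) = √(278/207 + 734) = √(152216/207) = 2*√875242/69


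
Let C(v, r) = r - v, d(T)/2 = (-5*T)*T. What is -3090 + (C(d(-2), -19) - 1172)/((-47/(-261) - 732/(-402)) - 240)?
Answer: -12840109473/4161889 ≈ -3085.2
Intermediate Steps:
d(T) = -10*T² (d(T) = 2*((-5*T)*T) = 2*(-5*T²) = -10*T²)
-3090 + (C(d(-2), -19) - 1172)/((-47/(-261) - 732/(-402)) - 240) = -3090 + ((-19 - (-10)*(-2)²) - 1172)/((-47/(-261) - 732/(-402)) - 240) = -3090 + ((-19 - (-10)*4) - 1172)/((-47*(-1/261) - 732*(-1/402)) - 240) = -3090 + ((-19 - 1*(-40)) - 1172)/((47/261 + 122/67) - 240) = -3090 + ((-19 + 40) - 1172)/(34991/17487 - 240) = -3090 + (21 - 1172)/(-4161889/17487) = -3090 - 1151*(-17487/4161889) = -3090 + 20127537/4161889 = -12840109473/4161889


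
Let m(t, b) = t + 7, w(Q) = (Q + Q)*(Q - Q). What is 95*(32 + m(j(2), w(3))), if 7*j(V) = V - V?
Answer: 3705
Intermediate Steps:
j(V) = 0 (j(V) = (V - V)/7 = (⅐)*0 = 0)
w(Q) = 0 (w(Q) = (2*Q)*0 = 0)
m(t, b) = 7 + t
95*(32 + m(j(2), w(3))) = 95*(32 + (7 + 0)) = 95*(32 + 7) = 95*39 = 3705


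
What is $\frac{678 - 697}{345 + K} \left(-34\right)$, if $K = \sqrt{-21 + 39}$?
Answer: $\frac{74290}{39669} - \frac{646 \sqrt{2}}{39669} \approx 1.8497$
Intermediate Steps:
$K = 3 \sqrt{2}$ ($K = \sqrt{18} = 3 \sqrt{2} \approx 4.2426$)
$\frac{678 - 697}{345 + K} \left(-34\right) = \frac{678 - 697}{345 + 3 \sqrt{2}} \left(-34\right) = - \frac{19}{345 + 3 \sqrt{2}} \left(-34\right) = \frac{646}{345 + 3 \sqrt{2}}$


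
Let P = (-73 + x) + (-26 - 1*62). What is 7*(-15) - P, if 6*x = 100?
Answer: 118/3 ≈ 39.333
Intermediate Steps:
x = 50/3 (x = (⅙)*100 = 50/3 ≈ 16.667)
P = -433/3 (P = (-73 + 50/3) + (-26 - 1*62) = -169/3 + (-26 - 62) = -169/3 - 88 = -433/3 ≈ -144.33)
7*(-15) - P = 7*(-15) - 1*(-433/3) = -105 + 433/3 = 118/3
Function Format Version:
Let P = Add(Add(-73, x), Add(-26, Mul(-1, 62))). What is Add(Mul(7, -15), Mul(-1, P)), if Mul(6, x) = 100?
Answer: Rational(118, 3) ≈ 39.333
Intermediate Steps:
x = Rational(50, 3) (x = Mul(Rational(1, 6), 100) = Rational(50, 3) ≈ 16.667)
P = Rational(-433, 3) (P = Add(Add(-73, Rational(50, 3)), Add(-26, Mul(-1, 62))) = Add(Rational(-169, 3), Add(-26, -62)) = Add(Rational(-169, 3), -88) = Rational(-433, 3) ≈ -144.33)
Add(Mul(7, -15), Mul(-1, P)) = Add(Mul(7, -15), Mul(-1, Rational(-433, 3))) = Add(-105, Rational(433, 3)) = Rational(118, 3)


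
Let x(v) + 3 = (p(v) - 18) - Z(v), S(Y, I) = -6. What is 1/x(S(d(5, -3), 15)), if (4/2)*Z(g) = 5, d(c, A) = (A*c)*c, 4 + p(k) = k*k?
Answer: 2/17 ≈ 0.11765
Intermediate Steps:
p(k) = -4 + k**2 (p(k) = -4 + k*k = -4 + k**2)
d(c, A) = A*c**2
Z(g) = 5/2 (Z(g) = (1/2)*5 = 5/2)
x(v) = -55/2 + v**2 (x(v) = -3 + (((-4 + v**2) - 18) - 1*5/2) = -3 + ((-22 + v**2) - 5/2) = -3 + (-49/2 + v**2) = -55/2 + v**2)
1/x(S(d(5, -3), 15)) = 1/(-55/2 + (-6)**2) = 1/(-55/2 + 36) = 1/(17/2) = 2/17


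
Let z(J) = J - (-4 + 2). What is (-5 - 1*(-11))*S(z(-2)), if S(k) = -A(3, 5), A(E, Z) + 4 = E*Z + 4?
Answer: -90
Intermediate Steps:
A(E, Z) = E*Z (A(E, Z) = -4 + (E*Z + 4) = -4 + (4 + E*Z) = E*Z)
z(J) = 2 + J (z(J) = J - 1*(-2) = J + 2 = 2 + J)
S(k) = -15 (S(k) = -3*5 = -1*15 = -15)
(-5 - 1*(-11))*S(z(-2)) = (-5 - 1*(-11))*(-15) = (-5 + 11)*(-15) = 6*(-15) = -90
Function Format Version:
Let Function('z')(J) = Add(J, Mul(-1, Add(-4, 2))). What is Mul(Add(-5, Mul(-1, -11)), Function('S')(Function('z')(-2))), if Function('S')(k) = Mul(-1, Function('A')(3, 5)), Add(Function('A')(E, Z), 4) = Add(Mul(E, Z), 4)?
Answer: -90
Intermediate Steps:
Function('A')(E, Z) = Mul(E, Z) (Function('A')(E, Z) = Add(-4, Add(Mul(E, Z), 4)) = Add(-4, Add(4, Mul(E, Z))) = Mul(E, Z))
Function('z')(J) = Add(2, J) (Function('z')(J) = Add(J, Mul(-1, -2)) = Add(J, 2) = Add(2, J))
Function('S')(k) = -15 (Function('S')(k) = Mul(-1, Mul(3, 5)) = Mul(-1, 15) = -15)
Mul(Add(-5, Mul(-1, -11)), Function('S')(Function('z')(-2))) = Mul(Add(-5, Mul(-1, -11)), -15) = Mul(Add(-5, 11), -15) = Mul(6, -15) = -90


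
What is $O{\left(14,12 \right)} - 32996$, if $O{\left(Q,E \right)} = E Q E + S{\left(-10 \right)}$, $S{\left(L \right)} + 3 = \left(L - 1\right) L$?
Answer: $-30873$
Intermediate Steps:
$S{\left(L \right)} = -3 + L \left(-1 + L\right)$ ($S{\left(L \right)} = -3 + \left(L - 1\right) L = -3 + \left(-1 + L\right) L = -3 + L \left(-1 + L\right)$)
$O{\left(Q,E \right)} = 107 + Q E^{2}$ ($O{\left(Q,E \right)} = E Q E - \left(-7 - 100\right) = Q E^{2} + \left(-3 + 100 + 10\right) = Q E^{2} + 107 = 107 + Q E^{2}$)
$O{\left(14,12 \right)} - 32996 = \left(107 + 14 \cdot 12^{2}\right) - 32996 = \left(107 + 14 \cdot 144\right) - 32996 = \left(107 + 2016\right) - 32996 = 2123 - 32996 = -30873$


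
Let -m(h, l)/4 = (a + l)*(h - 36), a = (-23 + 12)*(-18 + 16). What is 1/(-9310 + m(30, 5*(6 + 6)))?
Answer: -1/7342 ≈ -0.00013620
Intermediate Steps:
a = 22 (a = -11*(-2) = 22)
m(h, l) = -4*(-36 + h)*(22 + l) (m(h, l) = -4*(22 + l)*(h - 36) = -4*(22 + l)*(-36 + h) = -4*(-36 + h)*(22 + l))
1/(-9310 + m(30, 5*(6 + 6))) = 1/(-9310 + (3168 - 88*30 + 144*(5*(6 + 6)) - 4*30*5*(6 + 6))) = 1/(-9310 + (3168 - 2640 + 144*(5*12) - 4*30*5*12)) = 1/(-9310 + (3168 - 2640 + 144*60 - 4*30*60)) = 1/(-9310 + (3168 - 2640 + 8640 - 7200)) = 1/(-9310 + 1968) = 1/(-7342) = -1/7342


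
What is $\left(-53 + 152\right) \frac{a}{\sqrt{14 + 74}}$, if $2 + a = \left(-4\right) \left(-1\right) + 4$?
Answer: $\frac{27 \sqrt{22}}{2} \approx 63.321$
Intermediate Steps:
$a = 6$ ($a = -2 + \left(\left(-4\right) \left(-1\right) + 4\right) = -2 + \left(4 + 4\right) = -2 + 8 = 6$)
$\left(-53 + 152\right) \frac{a}{\sqrt{14 + 74}} = \left(-53 + 152\right) \frac{6}{\sqrt{14 + 74}} = 99 \frac{6}{\sqrt{88}} = 99 \frac{6}{2 \sqrt{22}} = 99 \cdot 6 \frac{\sqrt{22}}{44} = 99 \frac{3 \sqrt{22}}{22} = \frac{27 \sqrt{22}}{2}$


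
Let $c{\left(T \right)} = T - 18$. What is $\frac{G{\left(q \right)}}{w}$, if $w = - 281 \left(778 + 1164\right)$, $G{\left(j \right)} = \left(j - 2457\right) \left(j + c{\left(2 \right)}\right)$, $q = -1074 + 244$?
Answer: $- \frac{1390401}{272851} \approx -5.0958$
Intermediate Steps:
$c{\left(T \right)} = -18 + T$
$q = -830$
$G{\left(j \right)} = \left(-2457 + j\right) \left(-16 + j\right)$ ($G{\left(j \right)} = \left(j - 2457\right) \left(j + \left(-18 + 2\right)\right) = \left(-2457 + j\right) \left(j - 16\right) = \left(-2457 + j\right) \left(-16 + j\right)$)
$w = -545702$ ($w = \left(-281\right) 1942 = -545702$)
$\frac{G{\left(q \right)}}{w} = \frac{39312 + \left(-830\right)^{2} - -2052590}{-545702} = \left(39312 + 688900 + 2052590\right) \left(- \frac{1}{545702}\right) = 2780802 \left(- \frac{1}{545702}\right) = - \frac{1390401}{272851}$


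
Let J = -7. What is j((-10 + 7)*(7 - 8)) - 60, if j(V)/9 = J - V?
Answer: -150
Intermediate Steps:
j(V) = -63 - 9*V (j(V) = 9*(-7 - V) = -63 - 9*V)
j((-10 + 7)*(7 - 8)) - 60 = (-63 - 9*(-10 + 7)*(7 - 8)) - 60 = (-63 - (-27)*(-1)) - 60 = (-63 - 9*3) - 60 = (-63 - 27) - 60 = -90 - 60 = -150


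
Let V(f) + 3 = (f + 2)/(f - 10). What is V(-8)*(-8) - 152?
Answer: -392/3 ≈ -130.67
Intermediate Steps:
V(f) = -3 + (2 + f)/(-10 + f) (V(f) = -3 + (f + 2)/(f - 10) = -3 + (2 + f)/(-10 + f))
V(-8)*(-8) - 152 = (2*(16 - 1*(-8))/(-10 - 8))*(-8) - 152 = (2*(16 + 8)/(-18))*(-8) - 152 = (2*(-1/18)*24)*(-8) - 152 = -8/3*(-8) - 152 = 64/3 - 152 = -392/3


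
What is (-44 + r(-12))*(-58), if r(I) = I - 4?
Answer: 3480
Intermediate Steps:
r(I) = -4 + I
(-44 + r(-12))*(-58) = (-44 + (-4 - 12))*(-58) = (-44 - 16)*(-58) = -60*(-58) = 3480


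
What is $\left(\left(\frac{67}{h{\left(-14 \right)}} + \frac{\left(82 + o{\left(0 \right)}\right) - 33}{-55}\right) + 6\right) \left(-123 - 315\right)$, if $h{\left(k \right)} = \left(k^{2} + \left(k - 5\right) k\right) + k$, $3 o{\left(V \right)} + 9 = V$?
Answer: $- \frac{28670823}{12320} \approx -2327.2$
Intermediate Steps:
$o{\left(V \right)} = -3 + \frac{V}{3}$
$h{\left(k \right)} = k + k^{2} + k \left(-5 + k\right)$ ($h{\left(k \right)} = \left(k^{2} + \left(k - 5\right) k\right) + k = \left(k^{2} + \left(-5 + k\right) k\right) + k = \left(k^{2} + k \left(-5 + k\right)\right) + k = k + k^{2} + k \left(-5 + k\right)$)
$\left(\left(\frac{67}{h{\left(-14 \right)}} + \frac{\left(82 + o{\left(0 \right)}\right) - 33}{-55}\right) + 6\right) \left(-123 - 315\right) = \left(\left(\frac{67}{2 \left(-14\right) \left(-2 - 14\right)} + \frac{\left(82 + \left(-3 + \frac{1}{3} \cdot 0\right)\right) - 33}{-55}\right) + 6\right) \left(-123 - 315\right) = \left(\left(\frac{67}{2 \left(-14\right) \left(-16\right)} + \left(\left(82 + \left(-3 + 0\right)\right) - 33\right) \left(- \frac{1}{55}\right)\right) + 6\right) \left(-438\right) = \left(\left(\frac{67}{448} + \left(\left(82 - 3\right) - 33\right) \left(- \frac{1}{55}\right)\right) + 6\right) \left(-438\right) = \left(\left(67 \cdot \frac{1}{448} + \left(79 - 33\right) \left(- \frac{1}{55}\right)\right) + 6\right) \left(-438\right) = \left(\left(\frac{67}{448} + 46 \left(- \frac{1}{55}\right)\right) + 6\right) \left(-438\right) = \left(\left(\frac{67}{448} - \frac{46}{55}\right) + 6\right) \left(-438\right) = \left(- \frac{16923}{24640} + 6\right) \left(-438\right) = \frac{130917}{24640} \left(-438\right) = - \frac{28670823}{12320}$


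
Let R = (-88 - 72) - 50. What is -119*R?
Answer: 24990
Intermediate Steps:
R = -210 (R = -160 - 50 = -210)
-119*R = -119*(-210) = 24990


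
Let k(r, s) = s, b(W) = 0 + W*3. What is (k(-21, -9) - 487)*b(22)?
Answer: -32736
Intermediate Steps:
b(W) = 3*W (b(W) = 0 + 3*W = 3*W)
(k(-21, -9) - 487)*b(22) = (-9 - 487)*(3*22) = -496*66 = -32736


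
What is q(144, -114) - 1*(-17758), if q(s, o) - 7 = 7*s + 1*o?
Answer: 18659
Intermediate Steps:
q(s, o) = 7 + o + 7*s (q(s, o) = 7 + (7*s + 1*o) = 7 + (7*s + o) = 7 + (o + 7*s) = 7 + o + 7*s)
q(144, -114) - 1*(-17758) = (7 - 114 + 7*144) - 1*(-17758) = (7 - 114 + 1008) + 17758 = 901 + 17758 = 18659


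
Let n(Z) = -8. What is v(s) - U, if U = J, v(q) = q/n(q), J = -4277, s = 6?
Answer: 17105/4 ≈ 4276.3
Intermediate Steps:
v(q) = -q/8 (v(q) = q/(-8) = q*(-1/8) = -q/8)
U = -4277
v(s) - U = -1/8*6 - 1*(-4277) = -3/4 + 4277 = 17105/4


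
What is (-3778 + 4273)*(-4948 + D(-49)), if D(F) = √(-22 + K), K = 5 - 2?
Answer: -2449260 + 495*I*√19 ≈ -2.4493e+6 + 2157.7*I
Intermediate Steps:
K = 3
D(F) = I*√19 (D(F) = √(-22 + 3) = √(-19) = I*√19)
(-3778 + 4273)*(-4948 + D(-49)) = (-3778 + 4273)*(-4948 + I*√19) = 495*(-4948 + I*√19) = -2449260 + 495*I*√19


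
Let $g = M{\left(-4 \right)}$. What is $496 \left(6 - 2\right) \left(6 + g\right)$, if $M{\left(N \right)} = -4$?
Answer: $3968$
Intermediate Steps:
$g = -4$
$496 \left(6 - 2\right) \left(6 + g\right) = 496 \left(6 - 2\right) \left(6 - 4\right) = 496 \cdot 4 \cdot 2 = 496 \cdot 8 = 3968$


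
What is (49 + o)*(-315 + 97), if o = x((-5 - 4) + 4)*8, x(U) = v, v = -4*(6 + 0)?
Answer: 31174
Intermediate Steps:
v = -24 (v = -4*6 = -24)
x(U) = -24
o = -192 (o = -24*8 = -192)
(49 + o)*(-315 + 97) = (49 - 192)*(-315 + 97) = -143*(-218) = 31174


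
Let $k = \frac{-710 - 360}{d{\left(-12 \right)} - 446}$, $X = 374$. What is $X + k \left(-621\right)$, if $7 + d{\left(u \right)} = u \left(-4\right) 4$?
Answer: $- \frac{62984}{29} \approx -2171.9$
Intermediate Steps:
$d{\left(u \right)} = -7 - 16 u$ ($d{\left(u \right)} = -7 + u \left(-4\right) 4 = -7 + - 4 u 4 = -7 - 16 u$)
$k = \frac{1070}{261}$ ($k = \frac{-710 - 360}{\left(-7 - -192\right) - 446} = - \frac{1070}{\left(-7 + 192\right) - 446} = - \frac{1070}{185 - 446} = - \frac{1070}{-261} = \left(-1070\right) \left(- \frac{1}{261}\right) = \frac{1070}{261} \approx 4.0996$)
$X + k \left(-621\right) = 374 + \frac{1070}{261} \left(-621\right) = 374 - \frac{73830}{29} = - \frac{62984}{29}$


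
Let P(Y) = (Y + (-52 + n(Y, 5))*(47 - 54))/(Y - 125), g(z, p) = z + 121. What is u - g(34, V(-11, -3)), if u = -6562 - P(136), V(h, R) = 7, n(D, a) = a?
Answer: -74352/11 ≈ -6759.3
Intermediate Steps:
g(z, p) = 121 + z
P(Y) = (329 + Y)/(-125 + Y) (P(Y) = (Y + (-52 + 5)*(47 - 54))/(Y - 125) = (Y - 47*(-7))/(-125 + Y) = (Y + 329)/(-125 + Y) = (329 + Y)/(-125 + Y))
u = -72647/11 (u = -6562 - (329 + 136)/(-125 + 136) = -6562 - 465/11 = -72647/11 ≈ -6604.3)
u - g(34, V(-11, -3)) = -72647/11 - (121 + 34) = -72647/11 - 1*155 = -72647/11 - 155 = -74352/11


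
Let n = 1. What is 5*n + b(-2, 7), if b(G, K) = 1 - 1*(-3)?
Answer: 9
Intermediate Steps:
b(G, K) = 4 (b(G, K) = 1 + 3 = 4)
5*n + b(-2, 7) = 5*1 + 4 = 5 + 4 = 9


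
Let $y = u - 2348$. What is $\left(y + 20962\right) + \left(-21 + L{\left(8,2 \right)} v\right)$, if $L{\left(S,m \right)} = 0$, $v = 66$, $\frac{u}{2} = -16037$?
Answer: $-13481$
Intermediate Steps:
$u = -32074$ ($u = 2 \left(-16037\right) = -32074$)
$y = -34422$ ($y = -32074 - 2348 = -34422$)
$\left(y + 20962\right) + \left(-21 + L{\left(8,2 \right)} v\right) = \left(-34422 + 20962\right) + \left(-21 + 0 \cdot 66\right) = -13460 + \left(-21 + 0\right) = -13460 - 21 = -13481$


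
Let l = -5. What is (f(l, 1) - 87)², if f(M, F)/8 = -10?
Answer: 27889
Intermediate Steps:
f(M, F) = -80 (f(M, F) = 8*(-10) = -80)
(f(l, 1) - 87)² = (-80 - 87)² = (-167)² = 27889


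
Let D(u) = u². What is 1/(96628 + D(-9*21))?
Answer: 1/132349 ≈ 7.5558e-6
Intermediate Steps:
1/(96628 + D(-9*21)) = 1/(96628 + (-9*21)²) = 1/(96628 + (-189)²) = 1/(96628 + 35721) = 1/132349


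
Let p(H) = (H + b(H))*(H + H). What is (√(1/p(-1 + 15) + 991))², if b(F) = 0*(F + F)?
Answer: 388473/392 ≈ 991.00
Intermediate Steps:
b(F) = 0 (b(F) = 0*(2*F) = 0)
p(H) = 2*H² (p(H) = (H + 0)*(H + H) = H*(2*H) = 2*H²)
(√(1/p(-1 + 15) + 991))² = (√(1/(2*(-1 + 15)²) + 991))² = (√(1/(2*14²) + 991))² = (√(1/(2*196) + 991))² = (√(1/392 + 991))² = (√(388473/392))² = (√776946/28)² = 388473/392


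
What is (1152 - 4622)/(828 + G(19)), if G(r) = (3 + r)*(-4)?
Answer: -347/74 ≈ -4.6892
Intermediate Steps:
G(r) = -12 - 4*r
(1152 - 4622)/(828 + G(19)) = (1152 - 4622)/(828 + (-12 - 4*19)) = -3470/(828 + (-12 - 76)) = -3470/(828 - 88) = -3470/740 = -3470*1/740 = -347/74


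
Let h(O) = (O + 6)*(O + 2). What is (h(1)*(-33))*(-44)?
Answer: 30492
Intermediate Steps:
h(O) = (2 + O)*(6 + O) (h(O) = (6 + O)*(2 + O) = (2 + O)*(6 + O))
(h(1)*(-33))*(-44) = ((12 + 1**2 + 8*1)*(-33))*(-44) = ((12 + 1 + 8)*(-33))*(-44) = (21*(-33))*(-44) = -693*(-44) = 30492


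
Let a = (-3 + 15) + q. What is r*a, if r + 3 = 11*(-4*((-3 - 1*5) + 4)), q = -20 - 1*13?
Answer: -3633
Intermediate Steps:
q = -33 (q = -20 - 13 = -33)
r = 173 (r = -3 + 11*(-4*((-3 - 1*5) + 4)) = -3 + 11*(-4*((-3 - 5) + 4)) = -3 + 11*(-4*(-8 + 4)) = -3 + 11*(-4*(-4)) = -3 + 11*16 = -3 + 176 = 173)
a = -21 (a = (-3 + 15) - 33 = 12 - 33 = -21)
r*a = 173*(-21) = -3633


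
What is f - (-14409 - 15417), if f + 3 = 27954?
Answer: 57777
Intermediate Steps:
f = 27951 (f = -3 + 27954 = 27951)
f - (-14409 - 15417) = 27951 - (-14409 - 15417) = 27951 - 1*(-29826) = 27951 + 29826 = 57777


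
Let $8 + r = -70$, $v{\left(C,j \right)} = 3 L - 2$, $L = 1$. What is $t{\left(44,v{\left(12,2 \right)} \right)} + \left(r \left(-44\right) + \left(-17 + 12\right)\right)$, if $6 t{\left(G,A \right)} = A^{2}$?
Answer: $\frac{20563}{6} \approx 3427.2$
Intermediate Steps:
$v{\left(C,j \right)} = 1$ ($v{\left(C,j \right)} = 3 \cdot 1 - 2 = 3 - 2 = 1$)
$t{\left(G,A \right)} = \frac{A^{2}}{6}$
$r = -78$ ($r = -8 - 70 = -78$)
$t{\left(44,v{\left(12,2 \right)} \right)} + \left(r \left(-44\right) + \left(-17 + 12\right)\right) = \frac{1^{2}}{6} + \left(\left(-78\right) \left(-44\right) + \left(-17 + 12\right)\right) = \frac{1}{6} \cdot 1 + \left(3432 - 5\right) = \frac{1}{6} + 3427 = \frac{20563}{6}$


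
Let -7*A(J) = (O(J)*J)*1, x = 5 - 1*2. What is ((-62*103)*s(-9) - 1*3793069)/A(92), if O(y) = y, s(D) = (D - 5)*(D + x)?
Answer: 30306451/8464 ≈ 3580.6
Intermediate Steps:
x = 3 (x = 5 - 2 = 3)
s(D) = (-5 + D)*(3 + D) (s(D) = (D - 5)*(D + 3) = (-5 + D)*(3 + D))
A(J) = -J²/7 (A(J) = -J*J/7 = -J²/7)
((-62*103)*s(-9) - 1*3793069)/A(92) = ((-62*103)*(-15 + (-9)² - 2*(-9)) - 1*3793069)/((-⅐*92²)) = (-6386*(-15 + 81 + 18) - 3793069)/((-⅐*8464)) = (-6386*84 - 3793069)/(-8464/7) = (-536424 - 3793069)*(-7/8464) = -4329493*(-7/8464) = 30306451/8464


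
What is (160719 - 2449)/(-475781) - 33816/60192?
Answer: -1067316589/1193258748 ≈ -0.89445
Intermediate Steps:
(160719 - 2449)/(-475781) - 33816/60192 = 158270*(-1/475781) - 33816*1/60192 = -158270/475781 - 1409/2508 = -1067316589/1193258748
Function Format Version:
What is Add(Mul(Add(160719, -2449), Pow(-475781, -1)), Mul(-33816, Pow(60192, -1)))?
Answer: Rational(-1067316589, 1193258748) ≈ -0.89445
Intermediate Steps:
Add(Mul(Add(160719, -2449), Pow(-475781, -1)), Mul(-33816, Pow(60192, -1))) = Add(Mul(158270, Rational(-1, 475781)), Mul(-33816, Rational(1, 60192))) = Add(Rational(-158270, 475781), Rational(-1409, 2508)) = Rational(-1067316589, 1193258748)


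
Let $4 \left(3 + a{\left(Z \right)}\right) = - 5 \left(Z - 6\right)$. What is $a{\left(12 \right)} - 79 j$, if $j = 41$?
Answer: $- \frac{6499}{2} \approx -3249.5$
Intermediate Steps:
$a{\left(Z \right)} = \frac{9}{2} - \frac{5 Z}{4}$ ($a{\left(Z \right)} = -3 + \frac{\left(-5\right) \left(Z - 6\right)}{4} = -3 + \frac{\left(-5\right) \left(-6 + Z\right)}{4} = -3 + \frac{30 - 5 Z}{4} = -3 - \left(- \frac{15}{2} + \frac{5 Z}{4}\right) = \frac{9}{2} - \frac{5 Z}{4}$)
$a{\left(12 \right)} - 79 j = \left(\frac{9}{2} - 15\right) - 3239 = - \frac{21}{2} - 3239 = - \frac{6499}{2}$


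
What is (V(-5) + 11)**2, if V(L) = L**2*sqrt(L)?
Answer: -3004 + 550*I*sqrt(5) ≈ -3004.0 + 1229.8*I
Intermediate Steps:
V(L) = L**(5/2)
(V(-5) + 11)**2 = ((-5)**(5/2) + 11)**2 = (25*I*sqrt(5) + 11)**2 = (11 + 25*I*sqrt(5))**2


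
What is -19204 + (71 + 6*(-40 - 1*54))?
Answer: -19697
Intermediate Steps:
-19204 + (71 + 6*(-40 - 1*54)) = -19204 + (71 + 6*(-40 - 54)) = -19204 + (71 + 6*(-94)) = -19204 + (71 - 564) = -19204 - 493 = -19697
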